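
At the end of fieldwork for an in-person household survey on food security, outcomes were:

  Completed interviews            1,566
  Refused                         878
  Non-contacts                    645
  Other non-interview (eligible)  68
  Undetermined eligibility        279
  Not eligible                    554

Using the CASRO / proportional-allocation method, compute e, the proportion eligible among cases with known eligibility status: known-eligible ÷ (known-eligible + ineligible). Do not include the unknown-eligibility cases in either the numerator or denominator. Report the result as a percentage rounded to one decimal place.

85.1%

Known eligible: 1566 + 878 + 645 + 68 = 3157
e = 3157 / (3157 + 554) = 3157 / 3711 = 0.8507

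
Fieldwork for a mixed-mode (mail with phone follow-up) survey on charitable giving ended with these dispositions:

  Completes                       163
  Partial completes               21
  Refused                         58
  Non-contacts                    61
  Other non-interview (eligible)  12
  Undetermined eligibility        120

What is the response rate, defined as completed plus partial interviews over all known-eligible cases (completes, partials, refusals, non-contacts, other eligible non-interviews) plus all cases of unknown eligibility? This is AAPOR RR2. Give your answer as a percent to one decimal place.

Num = 163 + 21 = 184
Denom = 163 + 21 + 58 + 61 + 12 + 120 = 435
RR2 = 184 / 435 = 0.4230

42.3%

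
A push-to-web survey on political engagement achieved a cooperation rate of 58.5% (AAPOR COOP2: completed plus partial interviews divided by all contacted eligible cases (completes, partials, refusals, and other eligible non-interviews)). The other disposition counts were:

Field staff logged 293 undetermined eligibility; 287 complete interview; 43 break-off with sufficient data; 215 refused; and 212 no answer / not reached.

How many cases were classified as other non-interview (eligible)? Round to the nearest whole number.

Numerator = 287 + 43 = 330
COOP2 = 330 / D = 0.585
D = 330 / 0.585 = 564.1
Remaining denominator categories sum to 545
other non-interview (eligible) = 564.1 − 545 ≈ 19

19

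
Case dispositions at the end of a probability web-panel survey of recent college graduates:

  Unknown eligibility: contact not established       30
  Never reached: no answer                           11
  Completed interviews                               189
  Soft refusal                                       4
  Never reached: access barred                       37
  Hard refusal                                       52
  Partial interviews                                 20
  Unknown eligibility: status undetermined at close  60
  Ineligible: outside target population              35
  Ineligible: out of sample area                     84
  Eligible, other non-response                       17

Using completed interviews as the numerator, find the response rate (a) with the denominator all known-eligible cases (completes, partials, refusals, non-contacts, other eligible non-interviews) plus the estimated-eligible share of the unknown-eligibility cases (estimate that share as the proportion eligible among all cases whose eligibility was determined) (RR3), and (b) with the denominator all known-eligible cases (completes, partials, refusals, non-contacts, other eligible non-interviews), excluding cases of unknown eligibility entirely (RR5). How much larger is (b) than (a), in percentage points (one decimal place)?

Refusals = 52 + 4 = 56
Never reached = 11 + 37 = 48
Eligibility not determined = 30 + 60 = 90
Out of scope = 35 + 84 = 119
Top → 189
Eligible (known) → 189 + 20 + 56 + 48 + 17 = 330
e = 330 / (330 + 119) = 330 / 449 = 0.7350
e × U → 0.7350 × 90 = 66.15
Denom → 330 + 66.15 = 396.15
RR3 = 189 / 396.15 = 0.4771
Denom → 189 + 20 + 56 + 48 + 17 = 330
RR5 = 189 / 330 = 0.5727
Difference = 57.27 − 47.71 = 9.56 percentage points

9.6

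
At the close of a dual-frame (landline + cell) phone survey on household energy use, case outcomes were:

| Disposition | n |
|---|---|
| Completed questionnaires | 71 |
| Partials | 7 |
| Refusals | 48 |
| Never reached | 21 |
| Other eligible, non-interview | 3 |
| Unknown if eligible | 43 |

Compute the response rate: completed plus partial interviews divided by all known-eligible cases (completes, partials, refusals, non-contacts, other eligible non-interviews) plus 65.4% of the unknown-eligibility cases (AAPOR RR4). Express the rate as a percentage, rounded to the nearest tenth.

43.8%

Top: 71 + 7 = 78
Determined eligible: 71 + 7 + 48 + 21 + 3 = 150
e × U: 0.6540 × 43 = 28.12
Base: 150 + 28.12 = 178.12
RR4 = 78 / 178.12 = 0.4379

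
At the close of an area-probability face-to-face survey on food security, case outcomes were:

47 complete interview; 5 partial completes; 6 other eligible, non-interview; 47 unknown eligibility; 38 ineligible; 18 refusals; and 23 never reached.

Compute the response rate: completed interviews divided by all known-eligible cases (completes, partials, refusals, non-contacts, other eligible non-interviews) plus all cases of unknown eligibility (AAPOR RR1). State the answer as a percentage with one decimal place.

Num: 47
Denominator: 47 + 5 + 18 + 23 + 6 + 47 = 146
RR1 = 47 / 146 = 0.3219

32.2%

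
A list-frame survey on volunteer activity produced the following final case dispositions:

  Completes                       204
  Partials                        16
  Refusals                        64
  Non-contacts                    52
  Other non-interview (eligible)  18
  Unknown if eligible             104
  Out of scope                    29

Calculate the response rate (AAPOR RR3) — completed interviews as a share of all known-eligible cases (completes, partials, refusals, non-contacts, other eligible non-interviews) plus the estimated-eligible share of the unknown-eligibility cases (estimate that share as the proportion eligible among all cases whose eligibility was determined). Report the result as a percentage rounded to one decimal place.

45.3%

Num → 204
Known eligible → 204 + 16 + 64 + 52 + 18 = 354
e = 354 / (354 + 29) = 354 / 383 = 0.9243
Eligible share of unknowns → 0.9243 × 104 = 96.13
Denom → 354 + 96.13 = 450.13
RR3 = 204 / 450.13 = 0.4532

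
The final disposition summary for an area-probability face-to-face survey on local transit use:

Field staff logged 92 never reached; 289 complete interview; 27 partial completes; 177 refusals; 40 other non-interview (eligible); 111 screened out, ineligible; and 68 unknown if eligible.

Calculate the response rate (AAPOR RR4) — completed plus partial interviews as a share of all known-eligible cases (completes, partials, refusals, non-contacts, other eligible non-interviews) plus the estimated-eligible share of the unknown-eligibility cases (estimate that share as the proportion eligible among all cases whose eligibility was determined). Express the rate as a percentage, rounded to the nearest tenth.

Num → 289 + 27 = 316
Determined eligible → 289 + 27 + 177 + 92 + 40 = 625
e = 625 / (625 + 111) = 625 / 736 = 0.8492
Eligible share of unknowns → 0.8492 × 68 = 57.75
Denom → 625 + 57.75 = 682.75
RR4 = 316 / 682.75 = 0.4628

46.3%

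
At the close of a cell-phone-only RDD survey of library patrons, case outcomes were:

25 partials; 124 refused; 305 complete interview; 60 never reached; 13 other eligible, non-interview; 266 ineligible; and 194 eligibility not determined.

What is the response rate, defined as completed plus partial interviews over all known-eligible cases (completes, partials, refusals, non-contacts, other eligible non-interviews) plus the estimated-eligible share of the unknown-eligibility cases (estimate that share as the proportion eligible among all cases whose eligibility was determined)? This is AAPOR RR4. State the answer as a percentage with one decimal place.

50.3%

Numerator → 305 + 25 = 330
Eligible (known) → 305 + 25 + 124 + 60 + 13 = 527
e = 527 / (527 + 266) = 527 / 793 = 0.6646
Eligible share of unknowns → 0.6646 × 194 = 128.93
Denom → 527 + 128.93 = 655.93
RR4 = 330 / 655.93 = 0.5031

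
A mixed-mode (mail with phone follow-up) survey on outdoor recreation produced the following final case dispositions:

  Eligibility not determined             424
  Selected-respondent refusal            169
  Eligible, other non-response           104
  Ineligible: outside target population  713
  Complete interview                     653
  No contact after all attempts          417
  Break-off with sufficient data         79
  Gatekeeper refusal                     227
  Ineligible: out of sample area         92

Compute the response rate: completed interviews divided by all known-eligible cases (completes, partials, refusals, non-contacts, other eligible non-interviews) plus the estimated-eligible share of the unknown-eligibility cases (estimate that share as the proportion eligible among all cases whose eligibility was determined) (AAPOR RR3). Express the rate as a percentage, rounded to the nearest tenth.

33.8%

Refusals = 227 + 169 = 396
Screened out, ineligible = 713 + 92 = 805
Numerator = 653
Determined eligible = 653 + 79 + 396 + 417 + 104 = 1649
e = 1649 / (1649 + 805) = 1649 / 2454 = 0.6720
e × U = 0.6720 × 424 = 284.93
Denominator = 1649 + 284.93 = 1933.93
RR3 = 653 / 1933.93 = 0.3377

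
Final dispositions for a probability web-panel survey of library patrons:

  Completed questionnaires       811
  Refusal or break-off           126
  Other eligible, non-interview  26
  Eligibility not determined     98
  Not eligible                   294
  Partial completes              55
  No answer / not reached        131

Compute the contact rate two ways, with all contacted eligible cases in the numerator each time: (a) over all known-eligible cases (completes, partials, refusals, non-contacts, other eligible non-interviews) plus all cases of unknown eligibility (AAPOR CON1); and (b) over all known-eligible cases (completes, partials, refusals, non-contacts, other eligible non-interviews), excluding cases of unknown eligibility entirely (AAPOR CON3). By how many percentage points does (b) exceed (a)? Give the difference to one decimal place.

7.0

Top: 811 + 55 + 126 + 26 = 1018
Denominator: 811 + 55 + 126 + 131 + 26 + 98 = 1247
CON1 = 1018 / 1247 = 0.8164
Denominator: 811 + 55 + 126 + 131 + 26 = 1149
CON3 = 1018 / 1149 = 0.8860
Difference = 88.60 − 81.64 = 6.96 percentage points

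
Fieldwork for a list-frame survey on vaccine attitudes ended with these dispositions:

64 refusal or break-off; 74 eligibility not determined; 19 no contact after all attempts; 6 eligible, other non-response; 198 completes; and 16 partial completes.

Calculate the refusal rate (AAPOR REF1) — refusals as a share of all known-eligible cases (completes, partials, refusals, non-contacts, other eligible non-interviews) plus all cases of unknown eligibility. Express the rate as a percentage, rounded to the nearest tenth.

Num → 64
Base → 198 + 16 + 64 + 19 + 6 + 74 = 377
REF1 = 64 / 377 = 0.1698

17.0%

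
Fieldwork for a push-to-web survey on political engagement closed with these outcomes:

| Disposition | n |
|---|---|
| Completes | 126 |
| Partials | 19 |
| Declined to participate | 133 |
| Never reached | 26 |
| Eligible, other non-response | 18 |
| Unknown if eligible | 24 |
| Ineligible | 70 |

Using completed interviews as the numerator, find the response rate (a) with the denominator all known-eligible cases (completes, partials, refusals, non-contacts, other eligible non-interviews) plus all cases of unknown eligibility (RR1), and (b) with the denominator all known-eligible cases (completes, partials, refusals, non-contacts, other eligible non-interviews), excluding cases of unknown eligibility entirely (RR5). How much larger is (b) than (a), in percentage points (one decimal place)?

2.7

Top: 126
Denom: 126 + 19 + 133 + 26 + 18 + 24 = 346
RR1 = 126 / 346 = 0.3642
Denom: 126 + 19 + 133 + 26 + 18 = 322
RR5 = 126 / 322 = 0.3913
Difference = 39.13 − 36.42 = 2.71 percentage points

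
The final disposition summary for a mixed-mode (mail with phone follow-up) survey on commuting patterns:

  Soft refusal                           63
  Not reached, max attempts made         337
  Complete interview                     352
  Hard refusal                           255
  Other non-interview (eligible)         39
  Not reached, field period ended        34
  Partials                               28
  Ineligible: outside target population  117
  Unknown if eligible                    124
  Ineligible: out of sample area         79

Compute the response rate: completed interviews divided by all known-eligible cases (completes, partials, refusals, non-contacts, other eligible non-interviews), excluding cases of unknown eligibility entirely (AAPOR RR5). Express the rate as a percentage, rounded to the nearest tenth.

Refused = 255 + 63 = 318
No contact after all attempts = 34 + 337 = 371
Not eligible = 117 + 79 = 196
Num → 352
Denominator → 352 + 28 + 318 + 371 + 39 = 1108
RR5 = 352 / 1108 = 0.3177

31.8%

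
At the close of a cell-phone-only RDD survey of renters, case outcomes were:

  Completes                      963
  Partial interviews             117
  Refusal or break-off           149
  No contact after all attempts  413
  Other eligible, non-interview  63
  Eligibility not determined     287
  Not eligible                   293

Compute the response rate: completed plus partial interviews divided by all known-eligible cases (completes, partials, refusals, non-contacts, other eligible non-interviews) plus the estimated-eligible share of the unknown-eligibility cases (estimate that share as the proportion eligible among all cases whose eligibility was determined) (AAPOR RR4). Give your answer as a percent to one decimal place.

55.4%

Numerator = 963 + 117 = 1080
Eligible (known) = 963 + 117 + 149 + 413 + 63 = 1705
e = 1705 / (1705 + 293) = 1705 / 1998 = 0.8534
Eligible share of unknowns = 0.8534 × 287 = 244.93
Denominator = 1705 + 244.93 = 1949.93
RR4 = 1080 / 1949.93 = 0.5539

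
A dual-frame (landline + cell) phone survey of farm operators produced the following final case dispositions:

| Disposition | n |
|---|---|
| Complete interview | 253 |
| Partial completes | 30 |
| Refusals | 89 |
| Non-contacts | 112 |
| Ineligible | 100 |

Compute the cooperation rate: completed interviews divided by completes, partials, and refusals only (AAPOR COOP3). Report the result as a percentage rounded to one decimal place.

Numerator = 253
Denominator = 253 + 30 + 89 = 372
COOP3 = 253 / 372 = 0.6801

68.0%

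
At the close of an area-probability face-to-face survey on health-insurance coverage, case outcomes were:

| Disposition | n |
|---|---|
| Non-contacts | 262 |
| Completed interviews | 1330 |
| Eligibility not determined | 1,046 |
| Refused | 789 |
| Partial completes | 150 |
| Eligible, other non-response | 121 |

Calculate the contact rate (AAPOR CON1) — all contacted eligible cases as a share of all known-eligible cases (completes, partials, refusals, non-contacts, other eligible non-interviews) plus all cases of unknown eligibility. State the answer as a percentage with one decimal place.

64.6%

Top: 1330 + 150 + 789 + 121 = 2390
Base: 1330 + 150 + 789 + 262 + 121 + 1046 = 3698
CON1 = 2390 / 3698 = 0.6463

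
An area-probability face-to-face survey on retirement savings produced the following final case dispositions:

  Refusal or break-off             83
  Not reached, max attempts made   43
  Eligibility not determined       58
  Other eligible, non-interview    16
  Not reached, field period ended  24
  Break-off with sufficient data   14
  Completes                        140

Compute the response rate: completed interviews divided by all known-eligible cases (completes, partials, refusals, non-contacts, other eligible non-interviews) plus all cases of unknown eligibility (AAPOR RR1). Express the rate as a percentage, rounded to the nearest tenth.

37.0%

Non-contacts = 24 + 43 = 67
Numerator: 140
Denominator: 140 + 14 + 83 + 67 + 16 + 58 = 378
RR1 = 140 / 378 = 0.3704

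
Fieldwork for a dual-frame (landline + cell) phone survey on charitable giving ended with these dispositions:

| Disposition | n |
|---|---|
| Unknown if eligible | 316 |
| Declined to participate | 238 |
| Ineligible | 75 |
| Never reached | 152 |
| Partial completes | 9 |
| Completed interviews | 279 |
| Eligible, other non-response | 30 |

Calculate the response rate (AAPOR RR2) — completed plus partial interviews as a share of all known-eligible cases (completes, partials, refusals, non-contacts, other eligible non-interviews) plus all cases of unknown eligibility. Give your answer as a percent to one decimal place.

28.1%

Num → 279 + 9 = 288
Denominator → 279 + 9 + 238 + 152 + 30 + 316 = 1024
RR2 = 288 / 1024 = 0.2812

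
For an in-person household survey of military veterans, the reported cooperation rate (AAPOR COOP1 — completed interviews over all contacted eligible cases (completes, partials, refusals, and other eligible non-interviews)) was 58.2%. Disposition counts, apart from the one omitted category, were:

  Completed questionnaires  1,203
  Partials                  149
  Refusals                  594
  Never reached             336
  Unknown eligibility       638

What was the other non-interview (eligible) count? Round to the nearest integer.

121

COOP1 = 1203 / D = 0.582
D = 1203 / 0.582 = 2067.0
Remaining denominator categories sum to 1946
other non-interview (eligible) = 2067.0 − 1946 ≈ 121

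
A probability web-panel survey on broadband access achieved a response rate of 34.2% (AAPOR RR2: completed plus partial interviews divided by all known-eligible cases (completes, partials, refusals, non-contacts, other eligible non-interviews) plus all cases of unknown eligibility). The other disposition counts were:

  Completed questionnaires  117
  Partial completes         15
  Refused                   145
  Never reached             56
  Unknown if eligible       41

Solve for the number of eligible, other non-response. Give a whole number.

12

Top → 117 + 15 = 132
RR2 = 132 / D = 0.342
D = 132 / 0.342 = 386.0
Rest of base = 374
eligible, other non-response = 386.0 − 374 ≈ 12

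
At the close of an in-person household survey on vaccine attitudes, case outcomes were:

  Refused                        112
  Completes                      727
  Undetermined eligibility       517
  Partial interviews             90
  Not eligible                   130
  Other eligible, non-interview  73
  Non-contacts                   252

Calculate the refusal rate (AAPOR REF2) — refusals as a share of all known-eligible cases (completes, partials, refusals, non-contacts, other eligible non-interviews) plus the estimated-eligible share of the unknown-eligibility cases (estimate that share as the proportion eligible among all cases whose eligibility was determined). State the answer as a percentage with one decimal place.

Numerator = 112
Known eligible = 727 + 90 + 112 + 252 + 73 = 1254
e = 1254 / (1254 + 130) = 1254 / 1384 = 0.9061
Estimated eligible among unknowns = 0.9061 × 517 = 468.45
Denom = 1254 + 468.45 = 1722.45
REF2 = 112 / 1722.45 = 0.0650

6.5%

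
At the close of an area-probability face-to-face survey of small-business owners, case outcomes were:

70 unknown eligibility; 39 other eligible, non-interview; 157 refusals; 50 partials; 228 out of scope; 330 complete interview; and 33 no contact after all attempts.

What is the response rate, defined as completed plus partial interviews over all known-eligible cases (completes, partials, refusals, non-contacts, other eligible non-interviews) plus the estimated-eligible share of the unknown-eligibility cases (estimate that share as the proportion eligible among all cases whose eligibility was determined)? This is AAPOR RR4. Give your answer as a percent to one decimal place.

57.6%

Numerator → 330 + 50 = 380
Eligible (known) → 330 + 50 + 157 + 33 + 39 = 609
e = 609 / (609 + 228) = 609 / 837 = 0.7276
e × U → 0.7276 × 70 = 50.93
Denominator → 609 + 50.93 = 659.93
RR4 = 380 / 659.93 = 0.5758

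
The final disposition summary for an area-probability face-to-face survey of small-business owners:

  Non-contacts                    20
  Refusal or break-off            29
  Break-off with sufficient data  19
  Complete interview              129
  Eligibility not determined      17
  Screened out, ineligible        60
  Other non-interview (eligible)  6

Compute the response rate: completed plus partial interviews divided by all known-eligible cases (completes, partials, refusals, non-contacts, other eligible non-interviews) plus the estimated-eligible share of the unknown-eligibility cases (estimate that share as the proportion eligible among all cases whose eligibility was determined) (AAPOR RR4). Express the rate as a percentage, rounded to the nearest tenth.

68.5%

Num → 129 + 19 = 148
Known eligible → 129 + 19 + 29 + 20 + 6 = 203
e = 203 / (203 + 60) = 203 / 263 = 0.7719
Estimated eligible among unknowns → 0.7719 × 17 = 13.12
Denominator → 203 + 13.12 = 216.12
RR4 = 148 / 216.12 = 0.6848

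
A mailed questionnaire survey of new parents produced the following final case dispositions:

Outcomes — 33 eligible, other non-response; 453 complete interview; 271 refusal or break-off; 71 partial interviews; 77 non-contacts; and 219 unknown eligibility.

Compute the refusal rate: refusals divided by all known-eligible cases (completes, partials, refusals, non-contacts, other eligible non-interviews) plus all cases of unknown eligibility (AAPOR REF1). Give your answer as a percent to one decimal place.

Numerator: 271
Denom: 453 + 71 + 271 + 77 + 33 + 219 = 1124
REF1 = 271 / 1124 = 0.2411

24.1%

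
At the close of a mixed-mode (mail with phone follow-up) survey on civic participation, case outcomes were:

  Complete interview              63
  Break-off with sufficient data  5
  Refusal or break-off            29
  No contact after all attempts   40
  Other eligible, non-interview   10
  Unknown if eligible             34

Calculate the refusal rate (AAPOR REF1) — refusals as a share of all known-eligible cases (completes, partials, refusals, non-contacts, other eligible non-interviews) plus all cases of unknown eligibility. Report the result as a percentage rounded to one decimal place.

16.0%

Numerator → 29
Denom → 63 + 5 + 29 + 40 + 10 + 34 = 181
REF1 = 29 / 181 = 0.1602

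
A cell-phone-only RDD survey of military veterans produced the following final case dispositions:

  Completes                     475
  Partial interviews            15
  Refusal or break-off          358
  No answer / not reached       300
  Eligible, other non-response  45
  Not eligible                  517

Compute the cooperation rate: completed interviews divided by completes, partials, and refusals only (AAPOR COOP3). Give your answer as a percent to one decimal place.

56.0%

Numerator = 475
Denom = 475 + 15 + 358 = 848
COOP3 = 475 / 848 = 0.5601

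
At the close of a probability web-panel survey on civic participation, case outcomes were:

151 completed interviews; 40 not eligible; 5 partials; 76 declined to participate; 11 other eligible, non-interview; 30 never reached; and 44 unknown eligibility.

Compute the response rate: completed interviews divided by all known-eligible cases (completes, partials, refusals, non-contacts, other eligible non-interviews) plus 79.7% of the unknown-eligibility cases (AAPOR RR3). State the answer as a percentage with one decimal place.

49.0%

Top: 151
Determined eligible: 151 + 5 + 76 + 30 + 11 = 273
Estimated eligible among unknowns: 0.7970 × 44 = 35.07
Denominator: 273 + 35.07 = 308.07
RR3 = 151 / 308.07 = 0.4901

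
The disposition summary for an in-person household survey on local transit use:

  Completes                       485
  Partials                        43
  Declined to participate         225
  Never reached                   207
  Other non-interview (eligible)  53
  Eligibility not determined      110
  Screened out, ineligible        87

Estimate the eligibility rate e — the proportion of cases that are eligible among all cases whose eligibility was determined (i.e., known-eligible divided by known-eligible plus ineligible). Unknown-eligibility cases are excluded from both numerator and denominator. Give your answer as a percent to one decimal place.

92.1%

Eligible (known) = 485 + 43 + 225 + 207 + 53 = 1013
e = 1013 / (1013 + 87) = 1013 / 1100 = 0.9209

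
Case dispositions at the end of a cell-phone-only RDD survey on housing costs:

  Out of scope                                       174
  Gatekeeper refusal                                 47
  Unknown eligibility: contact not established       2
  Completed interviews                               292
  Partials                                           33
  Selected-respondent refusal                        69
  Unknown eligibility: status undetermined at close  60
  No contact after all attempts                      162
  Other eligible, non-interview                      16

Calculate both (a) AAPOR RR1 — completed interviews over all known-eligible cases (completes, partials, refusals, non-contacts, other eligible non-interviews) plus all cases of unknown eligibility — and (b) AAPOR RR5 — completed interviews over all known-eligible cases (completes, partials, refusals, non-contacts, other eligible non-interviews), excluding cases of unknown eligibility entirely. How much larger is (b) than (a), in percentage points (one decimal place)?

Refused = 47 + 69 = 116
Eligibility not determined = 2 + 60 = 62
Num = 292
Base = 292 + 33 + 116 + 162 + 16 + 62 = 681
RR1 = 292 / 681 = 0.4288
Base = 292 + 33 + 116 + 162 + 16 = 619
RR5 = 292 / 619 = 0.4717
Difference = 47.17 − 42.88 = 4.29 percentage points

4.3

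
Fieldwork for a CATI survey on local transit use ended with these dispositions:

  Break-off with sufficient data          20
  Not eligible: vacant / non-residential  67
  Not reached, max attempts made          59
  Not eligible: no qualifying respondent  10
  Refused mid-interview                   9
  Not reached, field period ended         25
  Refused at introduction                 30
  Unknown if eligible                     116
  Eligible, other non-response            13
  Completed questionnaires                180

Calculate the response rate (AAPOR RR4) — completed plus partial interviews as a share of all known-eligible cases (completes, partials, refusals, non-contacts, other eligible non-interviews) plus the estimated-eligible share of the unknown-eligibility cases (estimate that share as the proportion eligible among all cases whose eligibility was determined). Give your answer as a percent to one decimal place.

Refusals = 30 + 9 = 39
Never reached = 25 + 59 = 84
Out of scope = 10 + 67 = 77
Top: 180 + 20 = 200
Known eligible: 180 + 20 + 39 + 84 + 13 = 336
e = 336 / (336 + 77) = 336 / 413 = 0.8136
Estimated eligible among unknowns: 0.8136 × 116 = 94.38
Denominator: 336 + 94.38 = 430.38
RR4 = 200 / 430.38 = 0.4647

46.5%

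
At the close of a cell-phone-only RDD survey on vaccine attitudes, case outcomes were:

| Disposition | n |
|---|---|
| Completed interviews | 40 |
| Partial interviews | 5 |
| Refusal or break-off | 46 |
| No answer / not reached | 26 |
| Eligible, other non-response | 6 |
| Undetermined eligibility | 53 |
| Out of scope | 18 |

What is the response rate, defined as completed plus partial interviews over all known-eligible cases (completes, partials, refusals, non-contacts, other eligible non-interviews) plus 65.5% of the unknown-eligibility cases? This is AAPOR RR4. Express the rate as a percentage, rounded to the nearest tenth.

Num: 40 + 5 = 45
Known eligible: 40 + 5 + 46 + 26 + 6 = 123
Estimated eligible among unknowns: 0.6550 × 53 = 34.72
Denom: 123 + 34.72 = 157.72
RR4 = 45 / 157.72 = 0.2853

28.5%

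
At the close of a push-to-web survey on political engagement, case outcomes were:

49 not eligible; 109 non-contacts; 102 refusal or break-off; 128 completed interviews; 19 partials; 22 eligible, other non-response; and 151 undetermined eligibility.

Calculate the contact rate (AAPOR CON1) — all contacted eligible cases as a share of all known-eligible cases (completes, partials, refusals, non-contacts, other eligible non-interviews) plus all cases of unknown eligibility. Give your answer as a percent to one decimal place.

51.0%

Top → 128 + 19 + 102 + 22 = 271
Denominator → 128 + 19 + 102 + 109 + 22 + 151 = 531
CON1 = 271 / 531 = 0.5104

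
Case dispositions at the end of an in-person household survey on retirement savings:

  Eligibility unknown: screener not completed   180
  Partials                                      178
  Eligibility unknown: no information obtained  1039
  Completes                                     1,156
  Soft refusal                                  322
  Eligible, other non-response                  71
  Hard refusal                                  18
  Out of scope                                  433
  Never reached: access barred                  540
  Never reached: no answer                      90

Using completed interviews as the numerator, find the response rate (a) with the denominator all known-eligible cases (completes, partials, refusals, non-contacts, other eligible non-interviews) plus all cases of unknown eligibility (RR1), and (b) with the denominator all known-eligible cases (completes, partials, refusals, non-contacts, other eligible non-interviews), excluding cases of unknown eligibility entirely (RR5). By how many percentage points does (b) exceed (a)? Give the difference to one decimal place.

Refusals = 18 + 322 = 340
Non-contacts = 90 + 540 = 630
Eligibility not determined = 180 + 1039 = 1219
Numerator = 1156
Base = 1156 + 178 + 340 + 630 + 71 + 1219 = 3594
RR1 = 1156 / 3594 = 0.3216
Base = 1156 + 178 + 340 + 630 + 71 = 2375
RR5 = 1156 / 2375 = 0.4867
Difference = 48.67 − 32.16 = 16.51 percentage points

16.5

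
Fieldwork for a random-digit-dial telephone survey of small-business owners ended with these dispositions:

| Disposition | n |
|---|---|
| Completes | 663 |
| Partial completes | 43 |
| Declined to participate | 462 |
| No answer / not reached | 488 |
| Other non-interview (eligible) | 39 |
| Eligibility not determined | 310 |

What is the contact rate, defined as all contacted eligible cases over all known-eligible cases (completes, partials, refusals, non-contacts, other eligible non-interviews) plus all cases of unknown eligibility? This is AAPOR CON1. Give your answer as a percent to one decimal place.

60.2%

Numerator → 663 + 43 + 462 + 39 = 1207
Base → 663 + 43 + 462 + 488 + 39 + 310 = 2005
CON1 = 1207 / 2005 = 0.6020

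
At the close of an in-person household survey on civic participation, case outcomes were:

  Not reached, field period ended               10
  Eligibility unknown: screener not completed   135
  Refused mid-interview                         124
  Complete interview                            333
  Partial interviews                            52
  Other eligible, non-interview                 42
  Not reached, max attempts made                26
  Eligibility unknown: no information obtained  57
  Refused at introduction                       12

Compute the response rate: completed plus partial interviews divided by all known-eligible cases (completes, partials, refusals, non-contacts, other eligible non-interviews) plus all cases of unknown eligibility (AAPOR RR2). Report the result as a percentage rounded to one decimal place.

Declined to participate = 12 + 124 = 136
No contact after all attempts = 10 + 26 = 36
Undetermined eligibility = 135 + 57 = 192
Numerator: 333 + 52 = 385
Denominator: 333 + 52 + 136 + 36 + 42 + 192 = 791
RR2 = 385 / 791 = 0.4867

48.7%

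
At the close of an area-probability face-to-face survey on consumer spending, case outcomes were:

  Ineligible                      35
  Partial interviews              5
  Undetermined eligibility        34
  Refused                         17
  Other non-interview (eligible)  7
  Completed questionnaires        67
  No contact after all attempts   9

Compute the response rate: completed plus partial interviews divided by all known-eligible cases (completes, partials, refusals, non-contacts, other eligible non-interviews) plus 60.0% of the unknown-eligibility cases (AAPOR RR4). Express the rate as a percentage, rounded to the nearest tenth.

57.4%

Numerator = 67 + 5 = 72
Eligible (known) = 67 + 5 + 17 + 9 + 7 = 105
e × U = 0.6000 × 34 = 20.40
Denominator = 105 + 20.40 = 125.40
RR4 = 72 / 125.40 = 0.5742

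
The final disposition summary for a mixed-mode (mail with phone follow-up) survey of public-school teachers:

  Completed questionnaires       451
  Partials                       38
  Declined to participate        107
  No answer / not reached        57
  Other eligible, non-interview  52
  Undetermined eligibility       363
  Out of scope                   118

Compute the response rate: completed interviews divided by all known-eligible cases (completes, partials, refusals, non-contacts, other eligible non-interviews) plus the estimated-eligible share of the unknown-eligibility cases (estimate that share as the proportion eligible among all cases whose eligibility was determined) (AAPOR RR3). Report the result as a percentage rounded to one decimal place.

44.4%

Num: 451
Known eligible: 451 + 38 + 107 + 57 + 52 = 705
e = 705 / (705 + 118) = 705 / 823 = 0.8566
Estimated eligible among unknowns: 0.8566 × 363 = 310.95
Base: 705 + 310.95 = 1015.95
RR3 = 451 / 1015.95 = 0.4439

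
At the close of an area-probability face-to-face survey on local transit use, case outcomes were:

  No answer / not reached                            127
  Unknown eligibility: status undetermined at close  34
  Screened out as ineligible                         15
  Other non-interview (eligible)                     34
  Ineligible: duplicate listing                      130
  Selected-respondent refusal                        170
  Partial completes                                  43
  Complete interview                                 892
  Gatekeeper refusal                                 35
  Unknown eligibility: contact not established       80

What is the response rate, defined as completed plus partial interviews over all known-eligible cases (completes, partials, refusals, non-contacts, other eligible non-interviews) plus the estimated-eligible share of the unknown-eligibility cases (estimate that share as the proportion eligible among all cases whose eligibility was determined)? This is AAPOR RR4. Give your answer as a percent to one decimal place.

Refusal or break-off = 35 + 170 = 205
Eligibility not determined = 80 + 34 = 114
Screened out, ineligible = 15 + 130 = 145
Num: 892 + 43 = 935
Eligible (known): 892 + 43 + 205 + 127 + 34 = 1301
e = 1301 / (1301 + 145) = 1301 / 1446 = 0.8997
Estimated eligible among unknowns: 0.8997 × 114 = 102.57
Denom: 1301 + 102.57 = 1403.57
RR4 = 935 / 1403.57 = 0.6662

66.6%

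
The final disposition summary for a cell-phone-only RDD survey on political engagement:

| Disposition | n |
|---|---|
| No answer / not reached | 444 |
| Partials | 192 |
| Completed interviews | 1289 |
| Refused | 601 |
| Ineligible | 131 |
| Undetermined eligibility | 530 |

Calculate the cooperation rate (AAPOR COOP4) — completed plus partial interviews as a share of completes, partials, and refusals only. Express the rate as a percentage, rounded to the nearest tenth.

Num = 1289 + 192 = 1481
Denominator = 1289 + 192 + 601 = 2082
COOP4 = 1481 / 2082 = 0.7113

71.1%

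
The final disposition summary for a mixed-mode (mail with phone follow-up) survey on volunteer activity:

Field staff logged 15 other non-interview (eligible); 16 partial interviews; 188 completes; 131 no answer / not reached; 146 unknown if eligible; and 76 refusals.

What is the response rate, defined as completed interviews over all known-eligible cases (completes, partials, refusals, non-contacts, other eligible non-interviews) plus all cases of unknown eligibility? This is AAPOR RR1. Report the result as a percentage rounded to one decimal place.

32.9%

Top = 188
Base = 188 + 16 + 76 + 131 + 15 + 146 = 572
RR1 = 188 / 572 = 0.3287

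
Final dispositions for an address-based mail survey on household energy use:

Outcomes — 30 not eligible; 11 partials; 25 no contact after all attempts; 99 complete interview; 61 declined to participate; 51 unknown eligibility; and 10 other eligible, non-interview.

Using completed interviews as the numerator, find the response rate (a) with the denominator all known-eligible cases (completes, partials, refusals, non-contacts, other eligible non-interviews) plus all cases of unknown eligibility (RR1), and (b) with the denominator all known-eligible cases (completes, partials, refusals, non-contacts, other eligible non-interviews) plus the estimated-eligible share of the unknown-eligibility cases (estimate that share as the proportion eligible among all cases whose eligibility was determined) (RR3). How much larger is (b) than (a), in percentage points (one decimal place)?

1.0

Num = 99
Denominator = 99 + 11 + 61 + 25 + 10 + 51 = 257
RR1 = 99 / 257 = 0.3852
Known eligible = 99 + 11 + 61 + 25 + 10 = 206
e = 206 / (206 + 30) = 206 / 236 = 0.8729
Eligible share of unknowns = 0.8729 × 51 = 44.52
Denominator = 206 + 44.52 = 250.52
RR3 = 99 / 250.52 = 0.3952
Difference = 39.52 − 38.52 = 1.00 percentage points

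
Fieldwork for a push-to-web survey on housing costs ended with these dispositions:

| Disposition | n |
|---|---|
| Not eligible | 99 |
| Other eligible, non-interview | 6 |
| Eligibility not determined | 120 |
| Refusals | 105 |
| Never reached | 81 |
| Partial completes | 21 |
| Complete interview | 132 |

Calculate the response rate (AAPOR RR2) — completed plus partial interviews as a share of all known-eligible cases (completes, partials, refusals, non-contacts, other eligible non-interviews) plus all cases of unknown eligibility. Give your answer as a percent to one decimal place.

Top → 132 + 21 = 153
Denom → 132 + 21 + 105 + 81 + 6 + 120 = 465
RR2 = 153 / 465 = 0.3290

32.9%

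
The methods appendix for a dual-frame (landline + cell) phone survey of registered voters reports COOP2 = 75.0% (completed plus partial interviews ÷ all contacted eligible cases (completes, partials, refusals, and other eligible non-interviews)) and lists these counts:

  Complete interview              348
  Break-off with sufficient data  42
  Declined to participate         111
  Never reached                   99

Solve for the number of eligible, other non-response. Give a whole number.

Top = 348 + 42 = 390
COOP2 = 390 / D = 0.750
D = 390 / 0.750 = 520.0
Other denominator terms total 501
eligible, other non-response = 520.0 − 501 ≈ 19

19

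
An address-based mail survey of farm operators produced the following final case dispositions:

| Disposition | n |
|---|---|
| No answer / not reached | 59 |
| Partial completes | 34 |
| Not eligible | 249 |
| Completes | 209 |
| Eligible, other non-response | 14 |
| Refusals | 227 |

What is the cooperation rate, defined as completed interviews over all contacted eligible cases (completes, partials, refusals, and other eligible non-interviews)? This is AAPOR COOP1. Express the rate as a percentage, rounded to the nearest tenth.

Numerator = 209
Denominator = 209 + 34 + 227 + 14 = 484
COOP1 = 209 / 484 = 0.4318

43.2%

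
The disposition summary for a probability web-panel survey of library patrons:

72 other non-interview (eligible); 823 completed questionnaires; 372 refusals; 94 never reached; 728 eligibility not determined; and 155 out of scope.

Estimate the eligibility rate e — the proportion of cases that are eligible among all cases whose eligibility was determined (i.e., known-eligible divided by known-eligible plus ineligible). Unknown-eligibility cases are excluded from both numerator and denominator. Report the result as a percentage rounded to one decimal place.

89.8%

Determined eligible → 823 + 372 + 94 + 72 = 1361
e = 1361 / (1361 + 155) = 1361 / 1516 = 0.8978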